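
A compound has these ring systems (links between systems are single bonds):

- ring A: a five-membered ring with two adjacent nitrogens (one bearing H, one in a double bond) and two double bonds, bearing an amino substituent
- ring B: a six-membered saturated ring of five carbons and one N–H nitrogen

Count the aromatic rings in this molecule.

1

Ring A has a continuous p-orbital overlap around the ring; 2 ring double bonds (4 π electrons) plus a heteroatom lone pair (2) give 6 π electrons. 6 = 4(1)+2, so ring A is aromatic (pyrazole).
Ring B has only sp³ atoms, so it is not fully conjugated — not aromatic (piperidine).
Aromatic: A. Total: 1.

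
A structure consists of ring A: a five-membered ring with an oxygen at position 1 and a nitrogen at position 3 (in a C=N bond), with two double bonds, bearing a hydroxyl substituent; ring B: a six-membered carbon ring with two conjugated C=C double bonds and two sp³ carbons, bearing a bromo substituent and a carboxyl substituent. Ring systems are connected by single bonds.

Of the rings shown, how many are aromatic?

1

Ring A is fully conjugated (every ring atom contributes a p orbital); 2 ring double bonds (4 π electrons) plus a heteroatom lone pair (2) give 6 π electrons. Since 6 = 4n+2 (n=1), ring A is aromatic (oxazole).
Ring B has two sp³ carbons, so it is not fully conjugated — not aromatic (1,3-cyclohexadiene).
Aromatic: A. Total: 1.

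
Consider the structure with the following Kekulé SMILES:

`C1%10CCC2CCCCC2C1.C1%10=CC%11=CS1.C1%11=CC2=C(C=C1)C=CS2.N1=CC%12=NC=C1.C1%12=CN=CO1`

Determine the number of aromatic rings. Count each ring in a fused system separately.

The SMILES encodes two fused six-membered saturated carbon rings; a five-membered ring of four carbons and one sulfur, with two C=C double bonds; a six-membered carbon ring with three alternating C=C double bonds, fused to a five-membered ring containing one sulfur and two C=C double bonds; a six-membered ring with nitrogens at positions 1 and 4 and three alternating double bonds; a five-membered ring with an oxygen at position 1 and a nitrogen at position 3 (in a C=N bond), with two double bonds.
The 6-membered ring has only sp³ atoms, so it is not fully conjugated — not aromatic (cyclohexane ring).
The second 6-membered ring has only sp³ atoms, so it is not fully conjugated — not aromatic (cyclohexane ring).
The 5-membered ring with one sulfur has a continuous p-orbital overlap around the ring; 2 ring double bonds (4 π electrons) plus a heteroatom lone pair (2) give 6 π electrons. 6 = 4(1)+2, so it is aromatic (thiophene).
The fused 6/5-membered bicyclic (with one sulfur) is a single π system with 9 sp² atoms and 10 π electrons from ring double bonds plus a heteroatom lone pair. 10 = 4(2)+2, so the system is aromatic and both rings count as aromatic (benzothiophene).
The 6-membered ring with two nitrogens (1,4) is planar and fully conjugated; 3 ring double bonds give 6 π electrons. 6 = 4(1)+2, so it is aromatic (pyrazine).
The 5-membered ring with one oxygen and one =N– is fully conjugated (every ring atom contributes a p orbital); 2 ring double bonds (4 π electrons) plus a heteroatom lone pair (2) give 6 π electrons. 6 = 4(1)+2, so it is aromatic (oxazole).
5 of the 7 rings are aromatic. Total: 5.

5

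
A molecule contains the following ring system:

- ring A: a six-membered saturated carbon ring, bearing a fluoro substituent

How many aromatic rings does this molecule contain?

0

Ring A has only sp³ atoms, so it is not fully conjugated — not aromatic (cyclohexane).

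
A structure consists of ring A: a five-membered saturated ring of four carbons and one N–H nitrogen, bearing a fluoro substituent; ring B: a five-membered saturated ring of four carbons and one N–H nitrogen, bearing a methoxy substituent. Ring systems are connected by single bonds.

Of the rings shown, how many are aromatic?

Ring A has only sp³ atoms, so it is not fully conjugated — not aromatic (pyrrolidine).
Ring B has only sp³ atoms, so it is not fully conjugated — not aromatic (pyrrolidine).
No ring is aromatic. Total: 0.

0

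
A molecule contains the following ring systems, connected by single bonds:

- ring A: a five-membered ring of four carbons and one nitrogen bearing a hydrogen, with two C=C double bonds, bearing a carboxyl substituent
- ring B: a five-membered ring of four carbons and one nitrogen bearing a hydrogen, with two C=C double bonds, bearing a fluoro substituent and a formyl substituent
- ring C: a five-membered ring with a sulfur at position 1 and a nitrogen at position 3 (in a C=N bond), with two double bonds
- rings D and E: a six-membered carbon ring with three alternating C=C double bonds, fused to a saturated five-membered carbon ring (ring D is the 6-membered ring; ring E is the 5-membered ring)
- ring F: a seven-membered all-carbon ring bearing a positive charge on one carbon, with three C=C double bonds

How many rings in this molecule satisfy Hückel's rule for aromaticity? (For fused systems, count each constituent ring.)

5

Ring A has a continuous p-orbital overlap around the ring; 2 ring double bonds (4 π electrons) plus a heteroatom lone pair (2) give 6 π electrons. That satisfies 4n+2 with n=1, so ring A is aromatic (pyrrole).
Ring B is planar and fully conjugated; 2 ring double bonds (4 π electrons) plus a heteroatom lone pair (2) give 6 π electrons. 6 = 4(1)+2, so ring B is aromatic (pyrrole).
Ring C is fully conjugated (every ring atom contributes a p orbital); 2 ring double bonds (4 π electrons) plus a heteroatom lone pair (2) give 6 π electrons. That satisfies 4n+2 with n=1, so ring C is aromatic (thiazole).
Ring D is planar and fully conjugated; 3 ring double bonds give 6 π electrons. 6 = 4(1)+2, so ring D is aromatic (benzene ring).
Ring E has three sp³ carbons, so it is not fully conjugated — not aromatic (cyclopentane ring).
Ring F is fully conjugated (every ring atom contributes a p orbital); 3 ring double bonds (6 π electrons) plus the carbocation's empty p orbital (0, but keeps the ring conjugated) give 6 π electrons. That satisfies 4n+2 with n=1, so ring F is aromatic (tropylium cation).
Aromatic: A, B, C, D, F. Total: 5.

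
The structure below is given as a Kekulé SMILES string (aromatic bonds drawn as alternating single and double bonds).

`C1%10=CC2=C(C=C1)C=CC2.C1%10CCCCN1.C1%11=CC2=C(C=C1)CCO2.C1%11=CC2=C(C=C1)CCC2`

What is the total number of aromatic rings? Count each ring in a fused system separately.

The SMILES encodes a six-membered carbon ring with three alternating C=C double bonds, fused to a five-membered carbon ring containing one C=C double bond and one sp³ carbon; a six-membered saturated ring of five carbons and one N–H nitrogen; a six-membered carbon ring with three alternating C=C double bonds, fused to a five-membered ring containing one oxygen and two sp³ carbons; a six-membered carbon ring with three alternating C=C double bonds, fused to a saturated five-membered carbon ring.
The 6-membered ring is fully conjugated (every ring atom contributes a p orbital); 3 ring double bonds give 6 π electrons. Since 6 = 4n+2 (n=1), it is aromatic (benzene ring).
The 5-membered ring has one sp³ carbon, so it is not fully conjugated — not aromatic (cyclopentene ring).
The 6-membered ring with one N–H has only sp³ atoms, so it is not fully conjugated — not aromatic (piperidine).
The second 6-membered ring has a continuous p-orbital overlap around the ring; 3 ring double bonds give 6 π electrons. That satisfies 4n+2 with n=1, so it is aromatic (benzene ring).
The 5-membered ring with one oxygen has two sp³ carbons, so it is not fully conjugated — not aromatic (oxolane ring).
The third 6-membered ring is planar and fully conjugated; 3 ring double bonds give 6 π electrons. 6 = 4(1)+2, so it is aromatic (benzene ring).
The second 5-membered ring has three sp³ carbons, so it is not fully conjugated — not aromatic (cyclopentane ring).
3 of the 7 rings are aromatic. Total: 3.

3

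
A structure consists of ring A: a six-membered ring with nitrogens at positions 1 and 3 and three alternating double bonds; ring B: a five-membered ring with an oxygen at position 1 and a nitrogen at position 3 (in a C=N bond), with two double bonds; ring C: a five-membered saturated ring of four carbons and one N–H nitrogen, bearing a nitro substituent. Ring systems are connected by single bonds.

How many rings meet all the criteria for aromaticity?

Ring A is planar and fully conjugated; 3 ring double bonds give 6 π electrons. Since 6 = 4n+2 (n=1), ring A is aromatic (pyrimidine).
Ring B is fully conjugated (every ring atom contributes a p orbital); 2 ring double bonds (4 π electrons) plus a heteroatom lone pair (2) give 6 π electrons. That satisfies 4n+2 with n=1, so ring B is aromatic (oxazole).
Ring C has only sp³ atoms, so it is not fully conjugated — not aromatic (pyrrolidine).
Aromatic: A, B. Total: 2.

2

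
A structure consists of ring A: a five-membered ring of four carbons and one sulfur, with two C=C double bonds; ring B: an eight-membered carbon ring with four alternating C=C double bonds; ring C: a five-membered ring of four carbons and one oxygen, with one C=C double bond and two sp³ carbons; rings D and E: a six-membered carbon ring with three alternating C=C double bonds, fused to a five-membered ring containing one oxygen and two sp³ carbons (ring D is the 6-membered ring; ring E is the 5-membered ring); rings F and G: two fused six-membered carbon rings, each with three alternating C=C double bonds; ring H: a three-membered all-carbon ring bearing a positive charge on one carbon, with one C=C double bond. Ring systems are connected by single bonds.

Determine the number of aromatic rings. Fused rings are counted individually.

5

Ring A has a continuous p-orbital overlap around the ring; 2 ring double bonds (4 π electrons) plus a heteroatom lone pair (2) give 6 π electrons. Since 6 = 4n+2 (n=1), ring A is aromatic (thiophene).
Ring B has only sp² ring atoms; a planar conformation would have a fully conjugated π system of 8 electrons. But 8 = 4(2), which is 4n not 4n+2, so ring B is not aromatic (cyclooctatetraene) — cyclooctatetraene distorts into a non-planar tub to avoid antiaromaticity.
Ring C has two sp³ carbons, so it is not fully conjugated — not aromatic (2,3-dihydrofuran).
Ring D is planar and fully conjugated; 3 ring double bonds give 6 π electrons. 6 = 4(1)+2, so ring D is aromatic (benzene ring).
Ring E has two sp³ carbons, so it is not fully conjugated — not aromatic (oxolane ring).
Rings F and G form a fused bicyclic system with 10 sp² atoms and 10 π electrons from ring double bonds. 10 = 4(2)+2, so the system is aromatic and both rings count as aromatic (naphthalene).
Ring H is fully conjugated (every ring atom contributes a p orbital); 1 ring double bond (2 π electrons) plus the carbocation's empty p orbital (0, but keeps the ring conjugated) give 2 π electrons. 2 = 4(0)+2, so ring H is aromatic (cyclopropenyl cation).
Aromatic: A, D, F, G, H. Total: 5.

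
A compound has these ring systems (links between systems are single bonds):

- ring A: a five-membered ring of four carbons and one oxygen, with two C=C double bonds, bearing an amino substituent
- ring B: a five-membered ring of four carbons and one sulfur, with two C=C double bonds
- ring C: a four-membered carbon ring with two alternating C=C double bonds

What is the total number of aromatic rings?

2

Ring A has a continuous p-orbital overlap around the ring; 2 ring double bonds (4 π electrons) plus a heteroatom lone pair (2) give 6 π electrons. Since 6 = 4n+2 (n=1), ring A is aromatic (furan).
Ring B has a continuous p-orbital overlap around the ring; 2 ring double bonds (4 π electrons) plus a heteroatom lone pair (2) give 6 π electrons. Since 6 = 4n+2 (n=1), ring B is aromatic (thiophene).
Ring C has only sp² ring atoms; a planar conformation would have a fully conjugated π system of 4 electrons. But 4 = 4(1), which is 4n not 4n+2, so ring C is not aromatic (cyclobutadiene) — cyclobutadiene is antiaromatic and distorts to a rectangle.
Aromatic: A, B. Total: 2.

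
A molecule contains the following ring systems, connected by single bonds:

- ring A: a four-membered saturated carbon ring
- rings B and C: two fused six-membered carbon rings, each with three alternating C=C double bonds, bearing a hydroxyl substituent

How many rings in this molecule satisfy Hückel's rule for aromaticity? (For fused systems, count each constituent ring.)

Ring A has only sp³ atoms, so it is not fully conjugated — not aromatic (cyclobutane).
Rings B and C form a fused bicyclic system with 10 sp² atoms and 10 π electrons from ring double bonds. 10 = 4(2)+2, so the system is aromatic and both rings count as aromatic (naphthalene).
Aromatic: B, C. Total: 2.

2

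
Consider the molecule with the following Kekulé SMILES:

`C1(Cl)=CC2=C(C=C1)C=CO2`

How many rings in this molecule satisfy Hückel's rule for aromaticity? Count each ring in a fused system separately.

The SMILES encodes a six-membered carbon ring with three alternating C=C double bonds, fused to a five-membered ring containing one oxygen and two C=C double bonds.
The fused 6/5-membered bicyclic (with one oxygen) is a single π system with 9 sp² atoms and 10 π electrons from ring double bonds plus a heteroatom lone pair. 10 = 4(2)+2, so the system is aromatic and both rings count as aromatic (benzofuran).
2 of the 2 rings are aromatic. Total: 2.

2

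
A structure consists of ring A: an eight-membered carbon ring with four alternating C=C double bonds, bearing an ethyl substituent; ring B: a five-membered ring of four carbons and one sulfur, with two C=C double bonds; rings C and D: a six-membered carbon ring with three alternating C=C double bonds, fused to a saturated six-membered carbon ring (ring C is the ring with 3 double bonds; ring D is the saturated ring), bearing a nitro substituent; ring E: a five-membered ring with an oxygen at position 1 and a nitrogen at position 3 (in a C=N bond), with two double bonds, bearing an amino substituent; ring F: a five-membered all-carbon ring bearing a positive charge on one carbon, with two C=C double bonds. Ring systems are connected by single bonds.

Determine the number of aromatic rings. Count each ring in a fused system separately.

3

Ring A has only sp² ring atoms; a planar conformation would have a fully conjugated π system of 8 electrons. But 8 = 4(2), which is 4n not 4n+2, so ring A is not aromatic (cyclooctatetraene) — cyclooctatetraene distorts into a non-planar tub to avoid antiaromaticity.
Ring B is planar and fully conjugated; 2 ring double bonds (4 π electrons) plus a heteroatom lone pair (2) give 6 π electrons. Since 6 = 4n+2 (n=1), ring B is aromatic (thiophene).
Ring C is fully conjugated (every ring atom contributes a p orbital); 3 ring double bonds give 6 π electrons. 6 = 4(1)+2, so ring C is aromatic (benzene ring).
Ring D has four sp³ carbons, so it is not fully conjugated — not aromatic (cyclohexane ring).
Ring E is fully conjugated (every ring atom contributes a p orbital); 2 ring double bonds (4 π electrons) plus a heteroatom lone pair (2) give 6 π electrons. 6 = 4(1)+2, so ring E is aromatic (oxazole).
Ring F has only sp² ring atoms; a planar conformation would have a fully conjugated π system of 4 electrons. But 4 = 4(1), which is 4n not 4n+2, so ring F is not aromatic (cyclopentadienyl cation).
Aromatic: B, C, E. Total: 3.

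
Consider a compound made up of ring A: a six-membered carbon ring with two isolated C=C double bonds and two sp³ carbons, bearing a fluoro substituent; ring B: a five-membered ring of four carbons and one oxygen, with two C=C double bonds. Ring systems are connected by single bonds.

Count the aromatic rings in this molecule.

1

Ring A has two sp³ carbons, so it is not fully conjugated — not aromatic (1,4-cyclohexadiene).
Ring B is planar and fully conjugated; 2 ring double bonds (4 π electrons) plus a heteroatom lone pair (2) give 6 π electrons. That satisfies 4n+2 with n=1, so ring B is aromatic (furan).
Aromatic: B. Total: 1.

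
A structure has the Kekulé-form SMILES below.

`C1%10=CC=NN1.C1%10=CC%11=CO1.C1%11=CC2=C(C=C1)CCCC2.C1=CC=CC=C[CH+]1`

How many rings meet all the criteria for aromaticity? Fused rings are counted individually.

4

The SMILES encodes a five-membered ring with two adjacent nitrogens (one bearing H, one in a double bond) and two double bonds; a five-membered ring of four carbons and one oxygen, with two C=C double bonds; a six-membered carbon ring with three alternating C=C double bonds, fused to a saturated six-membered carbon ring; a seven-membered all-carbon ring bearing a positive charge on one carbon, with three C=C double bonds.
The 5-membered ring with two adjacent nitrogens (one N–H, one =N–) has a continuous p-orbital overlap around the ring; 2 ring double bonds (4 π electrons) plus a heteroatom lone pair (2) give 6 π electrons. Since 6 = 4n+2 (n=1), it is aromatic (pyrazole).
The 5-membered ring with one oxygen is planar and fully conjugated; 2 ring double bonds (4 π electrons) plus a heteroatom lone pair (2) give 6 π electrons. That satisfies 4n+2 with n=1, so it is aromatic (furan).
The 6-membered ring is planar and fully conjugated; 3 ring double bonds give 6 π electrons. 6 = 4(1)+2, so it is aromatic (benzene ring).
The second 6-membered ring has four sp³ carbons, so it is not fully conjugated — not aromatic (cyclohexane ring).
The 7-membered ring is planar and fully conjugated; 3 ring double bonds (6 π electrons) plus the carbocation's empty p orbital (0, but keeps the ring conjugated) give 6 π electrons. Since 6 = 4n+2 (n=1), it is aromatic (tropylium cation).
4 of the 5 rings are aromatic. Total: 4.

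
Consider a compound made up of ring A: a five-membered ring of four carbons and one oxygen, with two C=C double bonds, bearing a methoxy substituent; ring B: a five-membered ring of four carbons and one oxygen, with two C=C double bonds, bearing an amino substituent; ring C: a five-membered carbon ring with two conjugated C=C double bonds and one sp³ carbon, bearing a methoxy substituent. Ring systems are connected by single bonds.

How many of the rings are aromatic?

2

Ring A is planar and fully conjugated; 2 ring double bonds (4 π electrons) plus a heteroatom lone pair (2) give 6 π electrons. 6 = 4(1)+2, so ring A is aromatic (furan).
Ring B has a continuous p-orbital overlap around the ring; 2 ring double bonds (4 π electrons) plus a heteroatom lone pair (2) give 6 π electrons. Since 6 = 4n+2 (n=1), ring B is aromatic (furan).
Ring C has one sp³ carbon, so it is not fully conjugated — not aromatic (cyclopentadiene).
Aromatic: A, B. Total: 2.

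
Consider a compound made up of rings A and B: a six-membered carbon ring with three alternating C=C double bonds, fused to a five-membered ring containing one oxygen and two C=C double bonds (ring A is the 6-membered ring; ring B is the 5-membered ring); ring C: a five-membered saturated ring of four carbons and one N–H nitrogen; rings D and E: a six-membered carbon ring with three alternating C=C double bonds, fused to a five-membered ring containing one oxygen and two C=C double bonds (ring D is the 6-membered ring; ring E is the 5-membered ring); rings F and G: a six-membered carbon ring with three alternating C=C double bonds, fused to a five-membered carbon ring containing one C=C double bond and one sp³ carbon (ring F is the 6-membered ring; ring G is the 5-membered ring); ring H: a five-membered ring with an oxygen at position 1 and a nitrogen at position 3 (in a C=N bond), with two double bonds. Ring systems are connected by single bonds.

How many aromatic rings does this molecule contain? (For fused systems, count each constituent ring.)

6

Rings A and B form a fused bicyclic system (with one oxygen) with 9 sp² atoms and 10 π electrons from ring double bonds plus a heteroatom lone pair. 10 = 4(2)+2, so the system is aromatic and both rings count as aromatic (benzofuran).
Ring C has only sp³ atoms, so it is not fully conjugated — not aromatic (pyrrolidine).
Rings D and E form a fused bicyclic system (with one oxygen) with 9 sp² atoms and 10 π electrons from ring double bonds plus a heteroatom lone pair. 10 = 4(2)+2, so the system is aromatic and both rings count as aromatic (benzofuran).
Ring F is fully conjugated (every ring atom contributes a p orbital); 3 ring double bonds give 6 π electrons. That satisfies 4n+2 with n=1, so ring F is aromatic (benzene ring).
Ring G has one sp³ carbon, so it is not fully conjugated — not aromatic (cyclopentene ring).
Ring H is fully conjugated (every ring atom contributes a p orbital); 2 ring double bonds (4 π electrons) plus a heteroatom lone pair (2) give 6 π electrons. That satisfies 4n+2 with n=1, so ring H is aromatic (oxazole).
Aromatic: A, B, D, E, F, H. Total: 6.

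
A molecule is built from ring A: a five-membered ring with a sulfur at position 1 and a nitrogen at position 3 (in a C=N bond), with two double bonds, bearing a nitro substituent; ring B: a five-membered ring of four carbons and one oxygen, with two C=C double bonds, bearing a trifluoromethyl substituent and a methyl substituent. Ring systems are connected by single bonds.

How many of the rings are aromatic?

Ring A has a continuous p-orbital overlap around the ring; 2 ring double bonds (4 π electrons) plus a heteroatom lone pair (2) give 6 π electrons. Since 6 = 4n+2 (n=1), ring A is aromatic (thiazole).
Ring B is fully conjugated (every ring atom contributes a p orbital); 2 ring double bonds (4 π electrons) plus a heteroatom lone pair (2) give 6 π electrons. 6 = 4(1)+2, so ring B is aromatic (furan).
Aromatic: A, B. Total: 2.

2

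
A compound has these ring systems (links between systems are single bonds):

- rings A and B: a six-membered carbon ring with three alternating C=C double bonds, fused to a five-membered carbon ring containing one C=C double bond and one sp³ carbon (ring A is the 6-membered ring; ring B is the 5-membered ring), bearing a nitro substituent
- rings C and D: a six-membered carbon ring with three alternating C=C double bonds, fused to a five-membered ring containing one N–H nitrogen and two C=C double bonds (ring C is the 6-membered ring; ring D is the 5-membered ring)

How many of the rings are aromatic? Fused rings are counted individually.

Ring A is fully conjugated (every ring atom contributes a p orbital); 3 ring double bonds give 6 π electrons. That satisfies 4n+2 with n=1, so ring A is aromatic (benzene ring).
Ring B has one sp³ carbon, so it is not fully conjugated — not aromatic (cyclopentene ring).
Rings C and D form a fused bicyclic system (with one N–H) with 9 sp² atoms and 10 π electrons from ring double bonds plus a heteroatom lone pair. 10 = 4(2)+2, so the system is aromatic and both rings count as aromatic (indole).
Aromatic: A, C, D. Total: 3.

3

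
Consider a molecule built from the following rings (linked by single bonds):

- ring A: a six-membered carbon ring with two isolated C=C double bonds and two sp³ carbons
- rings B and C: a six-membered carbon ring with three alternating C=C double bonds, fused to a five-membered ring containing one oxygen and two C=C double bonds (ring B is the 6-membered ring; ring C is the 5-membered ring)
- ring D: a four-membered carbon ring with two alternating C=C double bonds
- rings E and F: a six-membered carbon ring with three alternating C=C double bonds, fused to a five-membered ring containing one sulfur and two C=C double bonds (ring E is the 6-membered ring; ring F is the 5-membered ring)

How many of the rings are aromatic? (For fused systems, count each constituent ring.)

Ring A has two sp³ carbons, so it is not fully conjugated — not aromatic (1,4-cyclohexadiene).
Rings B and C form a fused bicyclic system (with one oxygen) with 9 sp² atoms and 10 π electrons from ring double bonds plus a heteroatom lone pair. 10 = 4(2)+2, so the system is aromatic and both rings count as aromatic (benzofuran).
Ring D has only sp² ring atoms; a planar conformation would have a fully conjugated π system of 4 electrons. But 4 = 4(1), which is 4n not 4n+2, so ring D is not aromatic (cyclobutadiene) — cyclobutadiene is antiaromatic and distorts to a rectangle.
Rings E and F form a fused bicyclic system (with one sulfur) with 9 sp² atoms and 10 π electrons from ring double bonds plus a heteroatom lone pair. 10 = 4(2)+2, so the system is aromatic and both rings count as aromatic (benzothiophene).
Aromatic: B, C, E, F. Total: 4.

4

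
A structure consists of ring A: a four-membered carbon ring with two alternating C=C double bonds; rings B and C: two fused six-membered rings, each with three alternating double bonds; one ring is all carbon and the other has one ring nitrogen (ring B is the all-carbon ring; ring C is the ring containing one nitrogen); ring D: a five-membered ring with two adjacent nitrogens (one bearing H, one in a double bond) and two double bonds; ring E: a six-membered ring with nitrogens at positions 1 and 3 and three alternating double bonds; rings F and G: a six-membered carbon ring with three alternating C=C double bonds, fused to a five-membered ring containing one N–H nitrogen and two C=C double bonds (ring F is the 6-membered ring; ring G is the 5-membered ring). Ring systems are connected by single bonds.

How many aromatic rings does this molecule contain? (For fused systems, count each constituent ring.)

6

Ring A has only sp² ring atoms; a planar conformation would have a fully conjugated π system of 4 electrons. But 4 = 4(1), which is 4n not 4n+2, so ring A is not aromatic (cyclobutadiene) — cyclobutadiene is antiaromatic and distorts to a rectangle.
Rings B and C form a fused bicyclic system (with one nitrogen) with 10 sp² atoms and 10 π electrons from ring double bonds. 10 = 4(2)+2, so the system is aromatic and both rings count as aromatic (quinoline).
Ring D has a continuous p-orbital overlap around the ring; 2 ring double bonds (4 π electrons) plus a heteroatom lone pair (2) give 6 π electrons. Since 6 = 4n+2 (n=1), ring D is aromatic (pyrazole).
Ring E is fully conjugated (every ring atom contributes a p orbital); 3 ring double bonds give 6 π electrons. 6 = 4(1)+2, so ring E is aromatic (pyrimidine).
Rings F and G form a fused bicyclic system (with one N–H) with 9 sp² atoms and 10 π electrons from ring double bonds plus a heteroatom lone pair. 10 = 4(2)+2, so the system is aromatic and both rings count as aromatic (indole).
Aromatic: B, C, D, E, F, G. Total: 6.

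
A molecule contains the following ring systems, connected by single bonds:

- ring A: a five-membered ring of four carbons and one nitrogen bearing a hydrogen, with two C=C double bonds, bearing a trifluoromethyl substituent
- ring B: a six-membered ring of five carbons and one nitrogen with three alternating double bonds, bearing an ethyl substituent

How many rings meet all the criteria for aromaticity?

2

Ring A has a continuous p-orbital overlap around the ring; 2 ring double bonds (4 π electrons) plus a heteroatom lone pair (2) give 6 π electrons. 6 = 4(1)+2, so ring A is aromatic (pyrrole).
Ring B has a continuous p-orbital overlap around the ring; 3 ring double bonds give 6 π electrons. Since 6 = 4n+2 (n=1), ring B is aromatic (pyridine).
Aromatic: A, B. Total: 2.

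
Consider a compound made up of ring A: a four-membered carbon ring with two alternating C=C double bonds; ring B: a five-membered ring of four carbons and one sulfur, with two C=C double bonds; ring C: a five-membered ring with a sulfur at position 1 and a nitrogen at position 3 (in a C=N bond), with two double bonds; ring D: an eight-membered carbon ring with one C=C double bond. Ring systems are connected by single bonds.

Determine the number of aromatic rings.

2

Ring A has only sp² ring atoms; a planar conformation would have a fully conjugated π system of 4 electrons. But 4 = 4(1), which is 4n not 4n+2, so ring A is not aromatic (cyclobutadiene) — cyclobutadiene is antiaromatic and distorts to a rectangle.
Ring B has a continuous p-orbital overlap around the ring; 2 ring double bonds (4 π electrons) plus a heteroatom lone pair (2) give 6 π electrons. Since 6 = 4n+2 (n=1), ring B is aromatic (thiophene).
Ring C has a continuous p-orbital overlap around the ring; 2 ring double bonds (4 π electrons) plus a heteroatom lone pair (2) give 6 π electrons. That satisfies 4n+2 with n=1, so ring C is aromatic (thiazole).
Ring D has six sp³ carbons, so it is not fully conjugated — not aromatic (cyclooctene).
Aromatic: B, C. Total: 2.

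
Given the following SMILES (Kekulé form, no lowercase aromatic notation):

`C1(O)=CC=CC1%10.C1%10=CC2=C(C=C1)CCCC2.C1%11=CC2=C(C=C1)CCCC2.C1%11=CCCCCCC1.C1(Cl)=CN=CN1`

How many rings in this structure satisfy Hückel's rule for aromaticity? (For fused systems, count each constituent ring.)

3

The SMILES encodes a five-membered carbon ring with two conjugated C=C double bonds and one sp³ carbon; a six-membered carbon ring with three alternating C=C double bonds, fused to a saturated six-membered carbon ring; a six-membered carbon ring with three alternating C=C double bonds, fused to a saturated six-membered carbon ring; an eight-membered carbon ring with one C=C double bond; a five-membered ring with nitrogens at positions 1 and 3 (one bearing H, one in a C=N bond) and two double bonds.
The 5-membered ring has one sp³ carbon, so it is not fully conjugated — not aromatic (cyclopentadiene).
The 6-membered ring is fully conjugated (every ring atom contributes a p orbital); 3 ring double bonds give 6 π electrons. That satisfies 4n+2 with n=1, so it is aromatic (benzene ring).
The second 6-membered ring has four sp³ carbons, so it is not fully conjugated — not aromatic (cyclohexane ring).
The third 6-membered ring is fully conjugated (every ring atom contributes a p orbital); 3 ring double bonds give 6 π electrons. Since 6 = 4n+2 (n=1), it is aromatic (benzene ring).
The fourth 6-membered ring has four sp³ carbons, so it is not fully conjugated — not aromatic (cyclohexane ring).
The 8-membered ring has six sp³ carbons, so it is not fully conjugated — not aromatic (cyclooctene).
The 5-membered ring with two nitrogens (one N–H, one =N–) is fully conjugated (every ring atom contributes a p orbital); 2 ring double bonds (4 π electrons) plus a heteroatom lone pair (2) give 6 π electrons. 6 = 4(1)+2, so it is aromatic (imidazole).
3 of the 7 rings are aromatic. Total: 3.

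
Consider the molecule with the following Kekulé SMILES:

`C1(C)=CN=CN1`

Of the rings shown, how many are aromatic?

1

The SMILES encodes a five-membered ring with nitrogens at positions 1 and 3 (one bearing H, one in a C=N bond) and two double bonds.
The 5-membered ring with two nitrogens (one N–H, one =N–) is planar and fully conjugated; 2 ring double bonds (4 π electrons) plus a heteroatom lone pair (2) give 6 π electrons. Since 6 = 4n+2 (n=1), it is aromatic (imidazole).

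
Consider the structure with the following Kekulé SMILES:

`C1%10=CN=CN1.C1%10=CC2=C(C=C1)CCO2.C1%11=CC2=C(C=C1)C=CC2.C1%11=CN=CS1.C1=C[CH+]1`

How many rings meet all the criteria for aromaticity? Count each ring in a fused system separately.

5

The SMILES encodes a five-membered ring with nitrogens at positions 1 and 3 (one bearing H, one in a C=N bond) and two double bonds; a six-membered carbon ring with three alternating C=C double bonds, fused to a five-membered ring containing one oxygen and two sp³ carbons; a six-membered carbon ring with three alternating C=C double bonds, fused to a five-membered carbon ring containing one C=C double bond and one sp³ carbon; a five-membered ring with a sulfur at position 1 and a nitrogen at position 3 (in a C=N bond), with two double bonds; a three-membered all-carbon ring bearing a positive charge on one carbon, with one C=C double bond.
The 5-membered ring with two nitrogens (one N–H, one =N–) has a continuous p-orbital overlap around the ring; 2 ring double bonds (4 π electrons) plus a heteroatom lone pair (2) give 6 π electrons. Since 6 = 4n+2 (n=1), it is aromatic (imidazole).
The 6-membered ring has a continuous p-orbital overlap around the ring; 3 ring double bonds give 6 π electrons. That satisfies 4n+2 with n=1, so it is aromatic (benzene ring).
The 5-membered ring with one oxygen has two sp³ carbons, so it is not fully conjugated — not aromatic (oxolane ring).
The second 6-membered ring has a continuous p-orbital overlap around the ring; 3 ring double bonds give 6 π electrons. 6 = 4(1)+2, so it is aromatic (benzene ring).
The 5-membered ring has one sp³ carbon, so it is not fully conjugated — not aromatic (cyclopentene ring).
The 5-membered ring with one sulfur and one =N– has a continuous p-orbital overlap around the ring; 2 ring double bonds (4 π electrons) plus a heteroatom lone pair (2) give 6 π electrons. That satisfies 4n+2 with n=1, so it is aromatic (thiazole).
The 3-membered ring is fully conjugated (every ring atom contributes a p orbital); 1 ring double bond (2 π electrons) plus the carbocation's empty p orbital (0, but keeps the ring conjugated) give 2 π electrons. Since 2 = 4n+2 (n=0), it is aromatic (cyclopropenyl cation).
5 of the 7 rings are aromatic. Total: 5.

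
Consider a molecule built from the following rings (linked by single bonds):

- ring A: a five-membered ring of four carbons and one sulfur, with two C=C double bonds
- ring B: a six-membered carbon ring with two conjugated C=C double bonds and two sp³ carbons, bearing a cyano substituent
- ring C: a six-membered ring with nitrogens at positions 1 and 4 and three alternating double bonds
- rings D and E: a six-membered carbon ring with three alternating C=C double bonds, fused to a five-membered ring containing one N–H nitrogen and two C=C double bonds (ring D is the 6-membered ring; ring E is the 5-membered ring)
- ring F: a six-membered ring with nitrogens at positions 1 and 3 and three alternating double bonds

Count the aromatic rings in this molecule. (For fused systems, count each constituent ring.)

5

Ring A has a continuous p-orbital overlap around the ring; 2 ring double bonds (4 π electrons) plus a heteroatom lone pair (2) give 6 π electrons. That satisfies 4n+2 with n=1, so ring A is aromatic (thiophene).
Ring B has two sp³ carbons, so it is not fully conjugated — not aromatic (1,3-cyclohexadiene).
Ring C is planar and fully conjugated; 3 ring double bonds give 6 π electrons. 6 = 4(1)+2, so ring C is aromatic (pyrazine).
Rings D and E form a fused bicyclic system (with one N–H) with 9 sp² atoms and 10 π electrons from ring double bonds plus a heteroatom lone pair. 10 = 4(2)+2, so the system is aromatic and both rings count as aromatic (indole).
Ring F is planar and fully conjugated; 3 ring double bonds give 6 π electrons. 6 = 4(1)+2, so ring F is aromatic (pyrimidine).
Aromatic: A, C, D, E, F. Total: 5.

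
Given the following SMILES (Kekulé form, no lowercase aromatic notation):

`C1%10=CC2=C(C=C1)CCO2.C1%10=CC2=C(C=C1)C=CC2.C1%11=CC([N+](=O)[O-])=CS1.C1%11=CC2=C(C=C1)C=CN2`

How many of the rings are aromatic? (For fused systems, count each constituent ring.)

The SMILES encodes a six-membered carbon ring with three alternating C=C double bonds, fused to a five-membered ring containing one oxygen and two sp³ carbons; a six-membered carbon ring with three alternating C=C double bonds, fused to a five-membered carbon ring containing one C=C double bond and one sp³ carbon; a five-membered ring of four carbons and one sulfur, with two C=C double bonds; a six-membered carbon ring with three alternating C=C double bonds, fused to a five-membered ring containing one N–H nitrogen and two C=C double bonds.
The 6-membered ring is fully conjugated (every ring atom contributes a p orbital); 3 ring double bonds give 6 π electrons. Since 6 = 4n+2 (n=1), it is aromatic (benzene ring).
The 5-membered ring with one oxygen has two sp³ carbons, so it is not fully conjugated — not aromatic (oxolane ring).
The second 6-membered ring has a continuous p-orbital overlap around the ring; 3 ring double bonds give 6 π electrons. 6 = 4(1)+2, so it is aromatic (benzene ring).
The 5-membered ring has one sp³ carbon, so it is not fully conjugated — not aromatic (cyclopentene ring).
The 5-membered ring with one sulfur is planar and fully conjugated; 2 ring double bonds (4 π electrons) plus a heteroatom lone pair (2) give 6 π electrons. Since 6 = 4n+2 (n=1), it is aromatic (thiophene).
The fused 6/5-membered bicyclic (with one N–H) is a single π system with 9 sp² atoms and 10 π electrons from ring double bonds plus a heteroatom lone pair. 10 = 4(2)+2, so the system is aromatic and both rings count as aromatic (indole).
5 of the 7 rings are aromatic. Total: 5.

5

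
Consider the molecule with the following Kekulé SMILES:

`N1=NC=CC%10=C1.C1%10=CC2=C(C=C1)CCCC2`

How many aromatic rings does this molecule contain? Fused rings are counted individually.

2

The SMILES encodes a six-membered ring with two adjacent nitrogens and three alternating double bonds; a six-membered carbon ring with three alternating C=C double bonds, fused to a saturated six-membered carbon ring.
The 6-membered ring with two nitrogens (1,2) has a continuous p-orbital overlap around the ring; 3 ring double bonds give 6 π electrons. That satisfies 4n+2 with n=1, so it is aromatic (pyridazine).
The 6-membered ring is planar and fully conjugated; 3 ring double bonds give 6 π electrons. 6 = 4(1)+2, so it is aromatic (benzene ring).
The second 6-membered ring has four sp³ carbons, so it is not fully conjugated — not aromatic (cyclohexane ring).
2 of the 3 rings are aromatic. Total: 2.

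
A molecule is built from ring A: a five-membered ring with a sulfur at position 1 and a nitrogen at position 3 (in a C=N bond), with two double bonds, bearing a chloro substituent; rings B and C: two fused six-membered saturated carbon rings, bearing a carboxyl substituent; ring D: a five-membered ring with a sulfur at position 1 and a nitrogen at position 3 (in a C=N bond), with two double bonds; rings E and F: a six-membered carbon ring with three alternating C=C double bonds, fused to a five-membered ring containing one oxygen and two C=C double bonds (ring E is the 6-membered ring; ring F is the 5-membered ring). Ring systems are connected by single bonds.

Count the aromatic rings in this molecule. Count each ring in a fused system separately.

Ring A has a continuous p-orbital overlap around the ring; 2 ring double bonds (4 π electrons) plus a heteroatom lone pair (2) give 6 π electrons. Since 6 = 4n+2 (n=1), ring A is aromatic (thiazole).
Ring B has only sp³ atoms, so it is not fully conjugated — not aromatic (cyclohexane ring).
Ring C has only sp³ atoms, so it is not fully conjugated — not aromatic (cyclohexane ring).
Ring D is planar and fully conjugated; 2 ring double bonds (4 π electrons) plus a heteroatom lone pair (2) give 6 π electrons. That satisfies 4n+2 with n=1, so ring D is aromatic (thiazole).
Rings E and F form a fused bicyclic system (with one oxygen) with 9 sp² atoms and 10 π electrons from ring double bonds plus a heteroatom lone pair. 10 = 4(2)+2, so the system is aromatic and both rings count as aromatic (benzofuran).
Aromatic: A, D, E, F. Total: 4.

4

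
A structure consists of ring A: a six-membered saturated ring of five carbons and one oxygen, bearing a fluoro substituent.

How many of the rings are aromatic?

Ring A has only sp³ atoms, so it is not fully conjugated — not aromatic (tetrahydropyran).

0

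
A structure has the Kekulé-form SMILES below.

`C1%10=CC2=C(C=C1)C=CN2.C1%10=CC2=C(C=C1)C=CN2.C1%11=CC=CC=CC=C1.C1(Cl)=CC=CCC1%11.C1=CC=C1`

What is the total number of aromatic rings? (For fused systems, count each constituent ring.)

4

The SMILES encodes a six-membered carbon ring with three alternating C=C double bonds, fused to a five-membered ring containing one N–H nitrogen and two C=C double bonds; a six-membered carbon ring with three alternating C=C double bonds, fused to a five-membered ring containing one N–H nitrogen and two C=C double bonds; an eight-membered carbon ring with four alternating C=C double bonds; a six-membered carbon ring with two conjugated C=C double bonds and two sp³ carbons; a four-membered carbon ring with two alternating C=C double bonds.
The fused 6/5-membered bicyclic (with one N–H) is a single π system with 9 sp² atoms and 10 π electrons from ring double bonds plus a heteroatom lone pair. 10 = 4(2)+2, so the system is aromatic and both rings count as aromatic (indole).
The fused 6/5-membered bicyclic (with one N–H) is a single π system with 9 sp² atoms and 10 π electrons from ring double bonds plus a heteroatom lone pair. 10 = 4(2)+2, so the system is aromatic and both rings count as aromatic (indole).
The 8-membered ring has only sp² ring atoms; a planar conformation would have a fully conjugated π system of 8 electrons. But 8 = 4(2), which is 4n not 4n+2, so it is not aromatic (cyclooctatetraene) — cyclooctatetraene distorts into a non-planar tub to avoid antiaromaticity.
The 6-membered ring has two sp³ carbons, so it is not fully conjugated — not aromatic (1,3-cyclohexadiene).
The 4-membered ring has only sp² ring atoms; a planar conformation would have a fully conjugated π system of 4 electrons. But 4 = 4(1), which is 4n not 4n+2, so it is not aromatic (cyclobutadiene) — cyclobutadiene is antiaromatic and distorts to a rectangle.
4 of the 7 rings are aromatic. Total: 4.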